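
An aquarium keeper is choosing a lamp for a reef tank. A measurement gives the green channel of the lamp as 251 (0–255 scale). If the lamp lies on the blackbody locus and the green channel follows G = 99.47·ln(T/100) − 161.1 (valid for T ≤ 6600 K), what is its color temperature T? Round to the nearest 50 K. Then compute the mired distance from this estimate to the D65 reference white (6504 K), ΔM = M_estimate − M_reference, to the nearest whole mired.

+5 mireds

ln t = (251 + 161.1) / 99.47 = 4.1430.
t = e^4.1430 = 62.989.
T = 100·t = 6299 K → 6300 K to the nearest 50 K.
M_estimate = 10⁶/6300 = 158.73; M_reference = 10⁶/6504 = 153.75.
ΔM = 158.73 − 153.75 = 4.98 → +5 mireds.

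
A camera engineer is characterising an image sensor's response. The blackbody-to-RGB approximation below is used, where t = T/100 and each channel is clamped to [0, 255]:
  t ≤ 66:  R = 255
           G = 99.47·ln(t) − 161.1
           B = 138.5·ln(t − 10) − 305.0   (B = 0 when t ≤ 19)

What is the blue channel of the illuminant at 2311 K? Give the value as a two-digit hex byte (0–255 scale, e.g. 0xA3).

0x33

t = 2311/100 = 23.11; the t ≤ 66 branch applies.
B = 138.5·ln(23.11 − 10) − 305.0 = 138.5·ln 13.11 − 305.0 = 138.5·2.5734 − 305.0 = 51.412.
Rounded: 51; in hex, 0x33.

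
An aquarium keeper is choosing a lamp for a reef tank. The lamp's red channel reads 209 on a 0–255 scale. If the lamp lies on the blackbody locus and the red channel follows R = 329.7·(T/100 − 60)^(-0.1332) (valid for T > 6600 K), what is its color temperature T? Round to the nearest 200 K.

9000 K

(t − 60)^(-0.1332) = 209/329.7 = 0.63391.
t − 60 = 0.63391^(1/-0.1332) = 0.63391^(-7.508) = 30.639, so t = 90.639.
T = 100·t = 9064 K → 9000 K to the nearest 200 K.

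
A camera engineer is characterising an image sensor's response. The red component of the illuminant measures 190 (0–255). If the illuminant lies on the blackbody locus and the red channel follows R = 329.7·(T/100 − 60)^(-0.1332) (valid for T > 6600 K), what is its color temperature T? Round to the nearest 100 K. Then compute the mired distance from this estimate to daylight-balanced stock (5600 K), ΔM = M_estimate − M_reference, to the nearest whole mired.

-97 mireds

(t − 60)^(-0.1332) = 190/329.7 = 0.57628.
t − 60 = 0.57628^(1/-0.1332) = 0.57628^(-7.508) = 62.667, so t = 122.667.
T = 100·t = 12267 K → 12300 K to the nearest 100 K.
M_estimate = 10⁶/12300 = 81.30; M_reference = 10⁶/5600 = 178.57.
ΔM = 81.30 − 178.57 = -97.27 → -97 mireds.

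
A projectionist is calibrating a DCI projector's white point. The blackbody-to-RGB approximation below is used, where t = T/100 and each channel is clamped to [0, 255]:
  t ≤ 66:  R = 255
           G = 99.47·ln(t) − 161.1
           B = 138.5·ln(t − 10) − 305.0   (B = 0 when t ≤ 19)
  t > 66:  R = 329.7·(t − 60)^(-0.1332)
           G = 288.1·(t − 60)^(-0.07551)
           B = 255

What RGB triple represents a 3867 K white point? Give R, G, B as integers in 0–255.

R=255, G=202, B=160

t = 3867/100 = 38.67; the t ≤ 66 branch applies.
R = 255 by definition for t ≤ 66.
G = 99.47·ln 38.67 − 161.1 = 99.47·3.6551 − 161.1 = 202.469.
B = 138.5·ln(38.67 − 10) − 305.0 = 138.5·ln 28.67 − 305.0 = 138.5·3.3559 − 305.0 = 159.785.
Rounded: (255, 202, 160).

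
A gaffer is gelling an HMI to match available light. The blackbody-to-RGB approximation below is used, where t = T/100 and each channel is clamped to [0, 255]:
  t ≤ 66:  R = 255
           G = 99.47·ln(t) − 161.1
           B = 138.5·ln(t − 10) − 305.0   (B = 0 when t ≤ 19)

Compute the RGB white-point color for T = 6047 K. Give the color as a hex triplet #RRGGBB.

#FFF7EE

t = 6047/100 = 60.47; the t ≤ 66 branch applies.
R = 255 by definition for t ≤ 66.
G = 99.47·ln 60.47 − 161.1 = 99.47·4.1021 − 161.1 = 246.941.
B = 138.5·ln(60.47 − 10) − 305.0 = 138.5·ln 50.47 − 305.0 = 138.5·3.9214 − 305.0 = 238.111.
Rounded: (255, 247, 238).
In hex: #FFF7EE.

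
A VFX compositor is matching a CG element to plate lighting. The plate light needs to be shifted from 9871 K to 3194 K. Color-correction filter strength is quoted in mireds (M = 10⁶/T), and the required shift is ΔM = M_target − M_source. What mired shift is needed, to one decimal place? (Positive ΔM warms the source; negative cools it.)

+211.8 mireds

M_source = 10⁶/9871 = 101.307; M_target = 10⁶/3194 = 313.087.
ΔM = 313.087 − 101.307 = 211.780 → +211.8 mireds, a warming shift.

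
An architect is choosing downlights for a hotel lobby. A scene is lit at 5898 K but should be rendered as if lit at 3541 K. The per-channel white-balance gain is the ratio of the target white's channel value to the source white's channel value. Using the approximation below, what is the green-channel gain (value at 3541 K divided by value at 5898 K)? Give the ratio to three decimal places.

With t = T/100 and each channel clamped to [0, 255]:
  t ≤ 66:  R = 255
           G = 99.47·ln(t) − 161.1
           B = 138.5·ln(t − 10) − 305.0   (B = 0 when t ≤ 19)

0.792

At 5898 K (t = 58.98):
  G = 99.47·ln 58.98 − 161.1 = 99.47·4.0772 − 161.1 = 244.459.
At 3541 K (t = 35.41):
  G = 99.47·ln 35.41 − 161.1 = 99.47·3.5670 − 161.1 = 193.709.
Gain = 193.709 / 244.459 = 0.7924 → 0.792.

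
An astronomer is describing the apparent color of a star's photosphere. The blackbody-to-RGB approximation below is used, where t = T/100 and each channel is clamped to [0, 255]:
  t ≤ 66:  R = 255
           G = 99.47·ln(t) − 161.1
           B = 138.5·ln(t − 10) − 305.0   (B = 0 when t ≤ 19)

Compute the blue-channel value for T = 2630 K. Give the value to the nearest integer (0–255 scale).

82

t = 2630/100 = 26.3; the t ≤ 66 branch applies.
B = 138.5·ln(26.3 − 10) − 305.0 = 138.5·ln 16.3 − 305.0 = 138.5·2.7912 − 305.0 = 81.576.
Rounded: 82.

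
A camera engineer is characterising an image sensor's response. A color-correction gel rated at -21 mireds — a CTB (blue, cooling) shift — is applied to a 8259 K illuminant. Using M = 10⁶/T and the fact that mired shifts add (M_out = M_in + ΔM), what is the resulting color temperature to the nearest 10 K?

9990 K

M_in = 10⁶/8259 = 121.08 mireds.
M_out = 121.08 + (-21) = 100.08 mireds.
T_out = 10⁶/100.08 = 9992.0 K → 9990 K.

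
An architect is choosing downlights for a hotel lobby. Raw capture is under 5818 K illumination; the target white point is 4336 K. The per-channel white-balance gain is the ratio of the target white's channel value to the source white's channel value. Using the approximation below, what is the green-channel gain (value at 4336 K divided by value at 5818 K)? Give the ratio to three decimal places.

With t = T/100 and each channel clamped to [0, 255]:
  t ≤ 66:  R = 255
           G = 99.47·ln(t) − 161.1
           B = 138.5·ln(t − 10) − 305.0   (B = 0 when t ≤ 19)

At 5818 K (t = 58.18):
  G = 99.47·ln 58.18 − 161.1 = 99.47·4.0635 − 161.1 = 243.100.
At 4336 K (t = 43.36):
  G = 99.47·ln 43.36 − 161.1 = 99.47·3.7695 − 161.1 = 213.856.
Gain = 213.856 / 243.100 = 0.8797 → 0.880.

0.880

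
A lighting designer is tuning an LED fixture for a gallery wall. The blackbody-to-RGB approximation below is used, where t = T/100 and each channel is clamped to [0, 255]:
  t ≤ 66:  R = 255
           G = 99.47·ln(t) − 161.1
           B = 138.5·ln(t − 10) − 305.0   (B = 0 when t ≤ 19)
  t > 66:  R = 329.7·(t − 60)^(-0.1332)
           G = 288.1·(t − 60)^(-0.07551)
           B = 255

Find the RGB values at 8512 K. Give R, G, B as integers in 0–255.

t = 8512/100 = 85.12; the t > 66 branch applies.
R = 329.7·(85.12 − 60)^(-0.1332) = 329.7·25.12^(-0.1332) = 329.7·0.65090 = 214.603.
G = 288.1·(85.12 − 60)^(-0.07551) = 288.1·25.12^(-0.07551) = 288.1·0.78394 = 225.854.
B = 255 by definition for t > 66.
Rounded: (215, 226, 255).

R=215, G=226, B=255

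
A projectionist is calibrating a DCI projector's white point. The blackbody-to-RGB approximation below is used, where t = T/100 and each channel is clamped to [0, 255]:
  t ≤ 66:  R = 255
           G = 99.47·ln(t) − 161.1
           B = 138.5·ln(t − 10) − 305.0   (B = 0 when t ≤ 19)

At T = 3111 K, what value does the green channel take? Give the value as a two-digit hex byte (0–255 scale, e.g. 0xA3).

t = 3111/100 = 31.11; the t ≤ 66 branch applies.
G = 99.47·ln 31.11 − 161.1 = 99.47·3.4375 − 161.1 = 180.831.
Rounded: 181; in hex, 0xB5.

0xB5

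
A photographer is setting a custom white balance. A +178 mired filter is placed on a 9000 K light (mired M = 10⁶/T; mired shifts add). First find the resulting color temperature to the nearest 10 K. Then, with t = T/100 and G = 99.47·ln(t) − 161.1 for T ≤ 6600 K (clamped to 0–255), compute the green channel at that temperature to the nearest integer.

M_in = 10⁶/9000 = 111.11; M_out = 111.11 + (+178) = 289.11.
T_out = 10⁶/289.11 = 3458.9 K → 3460 K; t = 34.6.
G = 99.47·ln 34.6 − 161.1 = 99.47·3.5439 − 161.1 = 191.407.
Rounded: 191.

191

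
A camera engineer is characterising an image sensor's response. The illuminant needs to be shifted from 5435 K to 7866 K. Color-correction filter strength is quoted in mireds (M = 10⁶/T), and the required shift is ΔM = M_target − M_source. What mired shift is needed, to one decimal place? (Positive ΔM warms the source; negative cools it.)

M_source = 10⁶/5435 = 183.993; M_target = 10⁶/7866 = 127.129.
ΔM = 127.129 − 183.993 = -56.863 → -56.9 mireds, a cooling shift.

-56.9 mireds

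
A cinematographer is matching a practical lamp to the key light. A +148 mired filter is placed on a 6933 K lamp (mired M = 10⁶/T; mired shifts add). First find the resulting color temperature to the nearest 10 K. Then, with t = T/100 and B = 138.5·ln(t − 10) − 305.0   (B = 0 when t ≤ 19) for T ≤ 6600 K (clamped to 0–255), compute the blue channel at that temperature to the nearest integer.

136

M_in = 10⁶/6933 = 144.24; M_out = 144.24 + (+148) = 292.24.
T_out = 10⁶/292.24 = 3421.9 K → 3420 K; t = 34.2.
B = 138.5·ln(34.2 − 10) − 305.0 = 138.5·ln 24.2 − 305.0 = 138.5·3.1864 − 305.0 = 136.310.
Rounded: 136.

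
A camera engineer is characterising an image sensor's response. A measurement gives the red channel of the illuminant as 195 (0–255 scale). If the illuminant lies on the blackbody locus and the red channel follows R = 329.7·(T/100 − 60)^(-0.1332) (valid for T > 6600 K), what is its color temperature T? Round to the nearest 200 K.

(t − 60)^(-0.1332) = 195/329.7 = 0.59145.
t − 60 = 0.59145^(1/-0.1332) = 0.59145^(-7.508) = 51.564, so t = 111.564.
T = 100·t = 11156 K → 11200 K to the nearest 200 K.

11200 K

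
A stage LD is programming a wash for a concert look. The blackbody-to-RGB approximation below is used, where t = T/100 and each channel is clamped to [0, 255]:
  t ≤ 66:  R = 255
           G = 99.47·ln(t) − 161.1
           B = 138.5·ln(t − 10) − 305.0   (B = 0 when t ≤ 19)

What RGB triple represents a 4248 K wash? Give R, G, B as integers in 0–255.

t = 4248/100 = 42.48; the t ≤ 66 branch applies.
R = 255 by definition for t ≤ 66.
G = 99.47·ln 42.48 − 161.1 = 99.47·3.7490 − 161.1 = 211.816.
B = 138.5·ln(42.48 − 10) − 305.0 = 138.5·ln 32.48 − 305.0 = 138.5·3.4806 − 305.0 = 177.066.
Rounded: (255, 212, 177).

R=255, G=212, B=177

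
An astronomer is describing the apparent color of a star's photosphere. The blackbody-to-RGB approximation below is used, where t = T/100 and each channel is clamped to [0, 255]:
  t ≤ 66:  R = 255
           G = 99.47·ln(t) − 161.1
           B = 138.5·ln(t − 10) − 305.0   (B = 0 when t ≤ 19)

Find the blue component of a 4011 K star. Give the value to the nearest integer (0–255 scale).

t = 4011/100 = 40.11; the t ≤ 66 branch applies.
B = 138.5·ln(40.11 − 10) − 305.0 = 138.5·ln 30.11 − 305.0 = 138.5·3.4049 − 305.0 = 166.573.
Rounded: 167.

167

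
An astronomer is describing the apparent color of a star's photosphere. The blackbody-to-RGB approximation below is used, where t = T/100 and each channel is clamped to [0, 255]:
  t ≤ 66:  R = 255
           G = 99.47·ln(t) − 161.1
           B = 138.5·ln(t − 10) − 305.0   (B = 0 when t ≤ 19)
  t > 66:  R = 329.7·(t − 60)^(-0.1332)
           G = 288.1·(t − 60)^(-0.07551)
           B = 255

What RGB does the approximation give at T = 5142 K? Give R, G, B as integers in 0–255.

t = 5142/100 = 51.42; the t ≤ 66 branch applies.
R = 255 by definition for t ≤ 66.
G = 99.47·ln 51.42 − 161.1 = 99.47·3.9400 − 161.1 = 230.815.
B = 138.5·ln(51.42 − 10) − 305.0 = 138.5·ln 41.42 − 305.0 = 138.5·3.7238 − 305.0 = 210.741.
Rounded: (255, 231, 211).

R=255, G=231, B=211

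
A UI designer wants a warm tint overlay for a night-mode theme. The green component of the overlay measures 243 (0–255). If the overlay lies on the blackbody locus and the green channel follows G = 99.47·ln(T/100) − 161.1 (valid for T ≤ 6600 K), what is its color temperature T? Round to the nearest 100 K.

ln t = (243 + 161.1) / 99.47 = 4.0625.
t = e^4.0625 = 58.121.
T = 100·t = 5812 K → 5800 K to the nearest 100 K.

5800 K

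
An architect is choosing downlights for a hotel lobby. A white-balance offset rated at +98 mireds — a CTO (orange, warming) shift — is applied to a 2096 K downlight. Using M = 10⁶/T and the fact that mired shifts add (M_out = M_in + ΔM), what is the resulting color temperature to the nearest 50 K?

M_in = 10⁶/2096 = 477.10 mireds.
M_out = 477.10 + (+98) = 575.10 mireds.
T_out = 10⁶/575.10 = 1738.8 K → 1750 K.

1750 K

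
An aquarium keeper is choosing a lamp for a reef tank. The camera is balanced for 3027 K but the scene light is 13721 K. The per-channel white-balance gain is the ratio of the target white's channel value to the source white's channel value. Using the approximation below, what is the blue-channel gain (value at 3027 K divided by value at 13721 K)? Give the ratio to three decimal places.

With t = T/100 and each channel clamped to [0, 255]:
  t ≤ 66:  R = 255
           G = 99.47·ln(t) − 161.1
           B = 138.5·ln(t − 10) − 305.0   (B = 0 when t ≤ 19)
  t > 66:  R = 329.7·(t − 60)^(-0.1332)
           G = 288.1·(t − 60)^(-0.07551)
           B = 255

0.438

At 13721 K (t = 137.21):
  B = 255 by definition for t > 66.
At 3027 K (t = 30.27):
  B = 138.5·ln(30.27 − 10) − 305.0 = 138.5·ln 20.27 − 305.0 = 138.5·3.0091 − 305.0 = 111.766.
Gain = 111.766 / 255.000 = 0.4383 → 0.438.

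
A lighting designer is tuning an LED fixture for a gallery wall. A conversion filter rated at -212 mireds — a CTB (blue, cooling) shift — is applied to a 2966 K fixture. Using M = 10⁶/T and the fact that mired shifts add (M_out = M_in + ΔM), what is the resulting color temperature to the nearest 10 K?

M_in = 10⁶/2966 = 337.15 mireds.
M_out = 337.15 + (-212) = 125.15 mireds.
T_out = 10⁶/125.15 = 7990.1 K → 7990 K.

7990 K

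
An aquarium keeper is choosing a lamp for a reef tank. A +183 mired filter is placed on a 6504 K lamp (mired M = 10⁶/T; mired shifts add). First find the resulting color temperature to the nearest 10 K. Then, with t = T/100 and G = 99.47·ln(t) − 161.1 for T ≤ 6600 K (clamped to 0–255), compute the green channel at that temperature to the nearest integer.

176

M_in = 10⁶/6504 = 153.75; M_out = 153.75 + (+183) = 336.75.
T_out = 10⁶/336.75 = 2969.5 K → 2970 K; t = 29.7.
G = 99.47·ln 29.7 − 161.1 = 99.47·3.3911 − 161.1 = 176.217.
Rounded: 176.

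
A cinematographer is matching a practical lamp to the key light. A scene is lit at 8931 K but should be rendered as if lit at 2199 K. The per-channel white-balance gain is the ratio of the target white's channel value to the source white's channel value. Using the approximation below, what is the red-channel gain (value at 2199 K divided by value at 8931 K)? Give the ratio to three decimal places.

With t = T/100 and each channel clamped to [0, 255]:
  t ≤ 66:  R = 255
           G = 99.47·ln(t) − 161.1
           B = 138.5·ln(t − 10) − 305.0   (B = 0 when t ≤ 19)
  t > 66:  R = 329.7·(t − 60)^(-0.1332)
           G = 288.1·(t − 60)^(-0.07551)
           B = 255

At 8931 K (t = 89.31):
  R = 329.7·(89.31 − 60)^(-0.1332) = 329.7·29.31^(-0.1332) = 329.7·0.63767 = 210.239.
At 2199 K (t = 21.99):
  R = 255 by definition for t ≤ 66.
Gain = 255.000 / 210.239 = 1.2129 → 1.213.

1.213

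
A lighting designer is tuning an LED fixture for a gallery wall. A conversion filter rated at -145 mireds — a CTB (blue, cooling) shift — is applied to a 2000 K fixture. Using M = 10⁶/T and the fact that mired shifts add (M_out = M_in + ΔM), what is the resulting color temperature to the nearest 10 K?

2820 K

M_in = 10⁶/2000 = 500.00 mireds.
M_out = 500.00 + (-145) = 355.00 mireds.
T_out = 10⁶/355.00 = 2816.9 K → 2820 K.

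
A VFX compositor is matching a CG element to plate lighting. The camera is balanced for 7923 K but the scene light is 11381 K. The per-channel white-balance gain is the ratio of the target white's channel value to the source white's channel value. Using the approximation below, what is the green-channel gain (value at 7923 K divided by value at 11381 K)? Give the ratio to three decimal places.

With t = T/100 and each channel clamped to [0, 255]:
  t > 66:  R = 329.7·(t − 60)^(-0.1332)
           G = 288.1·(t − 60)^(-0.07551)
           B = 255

At 11381 K (t = 113.81):
  G = 288.1·(113.81 − 60)^(-0.07551) = 288.1·53.81^(-0.07551) = 288.1·0.74012 = 213.229.
At 7923 K (t = 79.23):
  G = 288.1·(79.23 − 60)^(-0.07551) = 288.1·19.23^(-0.07551) = 288.1·0.79992 = 230.457.
Gain = 230.457 / 213.229 = 1.0808 → 1.081.

1.081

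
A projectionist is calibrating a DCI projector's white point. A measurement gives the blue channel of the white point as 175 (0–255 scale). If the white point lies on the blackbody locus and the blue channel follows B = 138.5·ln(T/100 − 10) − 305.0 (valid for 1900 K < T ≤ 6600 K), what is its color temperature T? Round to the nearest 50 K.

ln(t − 10) = (175 + 305.0) / 138.5 = 3.4657.
t − 10 = e^3.4657 = 31.999, so t = 41.999.
T = 100·t = 4200 K → 4200 K to the nearest 50 K.

4200 K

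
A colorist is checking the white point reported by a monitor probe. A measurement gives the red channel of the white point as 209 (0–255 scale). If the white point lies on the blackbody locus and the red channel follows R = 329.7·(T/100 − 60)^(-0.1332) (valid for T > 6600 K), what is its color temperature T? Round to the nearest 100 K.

9100 K

(t − 60)^(-0.1332) = 209/329.7 = 0.63391.
t − 60 = 0.63391^(1/-0.1332) = 0.63391^(-7.508) = 30.639, so t = 90.639.
T = 100·t = 9064 K → 9100 K to the nearest 100 K.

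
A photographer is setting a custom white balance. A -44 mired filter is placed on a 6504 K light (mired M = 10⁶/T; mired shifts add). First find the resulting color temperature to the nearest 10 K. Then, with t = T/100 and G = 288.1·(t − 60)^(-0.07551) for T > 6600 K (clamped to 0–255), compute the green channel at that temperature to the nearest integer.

M_in = 10⁶/6504 = 153.75; M_out = 153.75 + (-44) = 109.75.
T_out = 10⁶/109.75 = 9111.5 K → 9110 K; t = 91.1.
G = 288.1·(91.1 − 60)^(-0.07551) = 288.1·31.1^(-0.07551) = 288.1·0.77140 = 222.241.
Rounded: 222.

222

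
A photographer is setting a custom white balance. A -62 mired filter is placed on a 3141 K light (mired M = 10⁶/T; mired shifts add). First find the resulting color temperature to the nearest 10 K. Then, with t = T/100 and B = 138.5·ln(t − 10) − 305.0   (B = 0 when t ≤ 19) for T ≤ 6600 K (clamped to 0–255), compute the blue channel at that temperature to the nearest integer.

M_in = 10⁶/3141 = 318.37; M_out = 318.37 + (-62) = 256.37.
T_out = 10⁶/256.37 = 3900.6 K → 3900 K; t = 39.
B = 138.5·ln(39 − 10) − 305.0 = 138.5·ln 29 − 305.0 = 138.5·3.3673 − 305.0 = 161.370.
Rounded: 161.

161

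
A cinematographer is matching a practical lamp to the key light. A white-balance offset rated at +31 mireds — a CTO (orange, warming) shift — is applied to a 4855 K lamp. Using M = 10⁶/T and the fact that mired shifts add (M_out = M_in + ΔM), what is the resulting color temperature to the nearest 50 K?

M_in = 10⁶/4855 = 205.97 mireds.
M_out = 205.97 + (+31) = 236.97 mireds.
T_out = 10⁶/236.97 = 4219.9 K → 4200 K.

4200 K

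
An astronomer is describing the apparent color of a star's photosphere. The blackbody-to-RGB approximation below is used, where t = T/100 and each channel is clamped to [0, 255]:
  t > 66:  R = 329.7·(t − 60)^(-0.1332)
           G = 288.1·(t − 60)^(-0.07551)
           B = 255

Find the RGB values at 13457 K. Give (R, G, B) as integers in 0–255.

(186, 208, 255)

t = 13457/100 = 134.57; the t > 66 branch applies.
R = 329.7·(134.57 − 60)^(-0.1332) = 329.7·74.57^(-0.1332) = 329.7·0.56309 = 185.649.
G = 288.1·(134.57 − 60)^(-0.07551) = 288.1·74.57^(-0.07551) = 288.1·0.72211 = 208.040.
B = 255 by definition for t > 66.
Rounded: (186, 208, 255).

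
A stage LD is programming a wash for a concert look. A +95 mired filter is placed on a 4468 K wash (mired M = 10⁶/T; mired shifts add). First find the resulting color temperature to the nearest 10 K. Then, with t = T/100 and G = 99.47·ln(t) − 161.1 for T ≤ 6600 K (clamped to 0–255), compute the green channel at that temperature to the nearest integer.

M_in = 10⁶/4468 = 223.81; M_out = 223.81 + (+95) = 318.81.
T_out = 10⁶/318.81 = 3136.6 K → 3140 K; t = 31.4.
G = 99.47·ln 31.4 − 161.1 = 99.47·3.4468 − 161.1 = 181.754.
Rounded: 182.

182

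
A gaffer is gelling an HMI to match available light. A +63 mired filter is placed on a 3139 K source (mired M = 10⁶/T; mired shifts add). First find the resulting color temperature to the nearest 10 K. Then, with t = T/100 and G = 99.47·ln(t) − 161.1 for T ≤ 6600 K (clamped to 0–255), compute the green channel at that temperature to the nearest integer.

164

M_in = 10⁶/3139 = 318.57; M_out = 318.57 + (+63) = 381.57.
T_out = 10⁶/381.57 = 2620.7 K → 2620 K; t = 26.2.
G = 99.47·ln 26.2 − 161.1 = 99.47·3.2658 − 161.1 = 163.745.
Rounded: 164.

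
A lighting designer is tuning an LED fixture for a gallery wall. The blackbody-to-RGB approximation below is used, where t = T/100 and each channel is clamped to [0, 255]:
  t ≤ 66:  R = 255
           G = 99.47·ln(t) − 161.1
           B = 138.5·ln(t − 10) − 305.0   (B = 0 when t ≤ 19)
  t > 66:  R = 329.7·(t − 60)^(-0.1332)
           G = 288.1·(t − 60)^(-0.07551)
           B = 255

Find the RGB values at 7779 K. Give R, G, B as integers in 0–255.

R=225, G=232, B=255

t = 7779/100 = 77.79; the t > 66 branch applies.
R = 329.7·(77.79 − 60)^(-0.1332) = 329.7·17.79^(-0.1332) = 329.7·0.68152 = 224.696.
G = 288.1·(77.79 − 60)^(-0.07551) = 288.1·17.79^(-0.07551) = 288.1·0.80464 = 231.816.
B = 255 by definition for t > 66.
Rounded: (225, 232, 255).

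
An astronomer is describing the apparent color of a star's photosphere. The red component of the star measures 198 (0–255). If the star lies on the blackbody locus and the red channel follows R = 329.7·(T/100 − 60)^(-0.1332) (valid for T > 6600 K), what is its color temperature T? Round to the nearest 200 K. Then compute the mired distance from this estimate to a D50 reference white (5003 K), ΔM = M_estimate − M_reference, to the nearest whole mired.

-106 mireds

(t − 60)^(-0.1332) = 198/329.7 = 0.60055.
t − 60 = 0.60055^(1/-0.1332) = 0.60055^(-7.508) = 45.980, so t = 105.980.
T = 100·t = 10598 K → 10600 K to the nearest 200 K.
M_estimate = 10⁶/10600 = 94.34; M_reference = 10⁶/5003 = 199.88.
ΔM = 94.34 − 199.88 = -105.54 → -106 mireds.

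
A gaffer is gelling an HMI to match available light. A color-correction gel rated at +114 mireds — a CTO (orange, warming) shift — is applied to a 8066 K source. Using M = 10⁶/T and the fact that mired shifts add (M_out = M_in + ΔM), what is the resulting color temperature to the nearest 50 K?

4200 K

M_in = 10⁶/8066 = 123.98 mireds.
M_out = 123.98 + (+114) = 237.98 mireds.
T_out = 10⁶/237.98 = 4202.1 K → 4200 K.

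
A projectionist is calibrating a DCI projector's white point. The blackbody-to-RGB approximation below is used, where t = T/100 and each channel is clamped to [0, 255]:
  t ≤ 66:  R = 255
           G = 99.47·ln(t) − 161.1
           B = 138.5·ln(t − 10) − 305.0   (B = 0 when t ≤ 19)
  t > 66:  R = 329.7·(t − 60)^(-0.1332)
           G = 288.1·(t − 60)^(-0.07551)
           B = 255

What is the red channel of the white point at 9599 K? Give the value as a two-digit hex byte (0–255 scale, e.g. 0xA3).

0xCD

t = 9599/100 = 95.99; the t > 66 branch applies.
R = 329.7·(95.99 − 60)^(-0.1332) = 329.7·35.99^(-0.1332) = 329.7·0.62046 = 204.567.
Rounded: 205; in hex, 0xCD.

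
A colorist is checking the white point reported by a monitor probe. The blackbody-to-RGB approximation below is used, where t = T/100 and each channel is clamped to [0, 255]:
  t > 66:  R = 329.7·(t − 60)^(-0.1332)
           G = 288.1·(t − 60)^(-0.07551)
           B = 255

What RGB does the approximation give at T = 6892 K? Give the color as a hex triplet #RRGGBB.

#F6F4FF

t = 6892/100 = 68.92; the t > 66 branch applies.
R = 329.7·(68.92 − 60)^(-0.1332) = 329.7·8.92^(-0.1332) = 329.7·0.74716 = 246.337.
G = 288.1·(68.92 − 60)^(-0.07551) = 288.1·8.92^(-0.07551) = 288.1·0.84769 = 244.220.
B = 255 by definition for t > 66.
Rounded: (246, 244, 255).
In hex: #F6F4FF.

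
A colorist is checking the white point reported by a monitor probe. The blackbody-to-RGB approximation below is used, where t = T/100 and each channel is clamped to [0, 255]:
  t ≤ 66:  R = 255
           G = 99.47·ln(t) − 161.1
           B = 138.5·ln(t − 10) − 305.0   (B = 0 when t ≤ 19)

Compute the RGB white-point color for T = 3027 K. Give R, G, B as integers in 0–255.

t = 3027/100 = 30.27; the t ≤ 66 branch applies.
R = 255 by definition for t ≤ 66.
G = 99.47·ln 30.27 − 161.1 = 99.47·3.4102 − 161.1 = 178.108.
B = 138.5·ln(30.27 − 10) − 305.0 = 138.5·ln 20.27 − 305.0 = 138.5·3.0091 − 305.0 = 111.766.
Rounded: (255, 178, 112).

R=255, G=178, B=112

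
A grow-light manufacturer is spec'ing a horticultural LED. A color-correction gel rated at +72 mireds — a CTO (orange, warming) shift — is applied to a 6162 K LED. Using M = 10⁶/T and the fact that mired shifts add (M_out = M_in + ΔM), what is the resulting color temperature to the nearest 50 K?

M_in = 10⁶/6162 = 162.28 mireds.
M_out = 162.28 + (+72) = 234.28 mireds.
T_out = 10⁶/234.28 = 4268.3 K → 4250 K.

4250 K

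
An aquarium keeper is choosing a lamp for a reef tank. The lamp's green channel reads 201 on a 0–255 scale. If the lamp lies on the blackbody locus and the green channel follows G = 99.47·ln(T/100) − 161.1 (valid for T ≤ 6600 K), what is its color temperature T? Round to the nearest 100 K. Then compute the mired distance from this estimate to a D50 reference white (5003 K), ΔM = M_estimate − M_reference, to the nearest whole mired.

ln t = (201 + 161.1) / 99.47 = 3.6403.
t = e^3.6403 = 38.103.
T = 100·t = 3810 K → 3800 K to the nearest 100 K.
M_estimate = 10⁶/3800 = 263.16; M_reference = 10⁶/5003 = 199.88.
ΔM = 263.16 − 199.88 = 63.28 → +63 mireds.

+63 mireds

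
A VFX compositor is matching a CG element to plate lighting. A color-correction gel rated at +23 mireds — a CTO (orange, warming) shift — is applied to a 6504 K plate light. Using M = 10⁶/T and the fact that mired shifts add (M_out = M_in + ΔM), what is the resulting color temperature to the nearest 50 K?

5650 K

M_in = 10⁶/6504 = 153.75 mireds.
M_out = 153.75 + (+23) = 176.75 mireds.
T_out = 10⁶/176.75 = 5657.7 K → 5650 K.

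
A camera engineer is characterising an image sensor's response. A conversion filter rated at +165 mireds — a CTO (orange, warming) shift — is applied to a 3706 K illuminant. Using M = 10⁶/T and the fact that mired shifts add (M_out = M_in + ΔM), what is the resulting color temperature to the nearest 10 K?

2300 K

M_in = 10⁶/3706 = 269.83 mireds.
M_out = 269.83 + (+165) = 434.83 mireds.
T_out = 10⁶/434.83 = 2299.7 K → 2300 K.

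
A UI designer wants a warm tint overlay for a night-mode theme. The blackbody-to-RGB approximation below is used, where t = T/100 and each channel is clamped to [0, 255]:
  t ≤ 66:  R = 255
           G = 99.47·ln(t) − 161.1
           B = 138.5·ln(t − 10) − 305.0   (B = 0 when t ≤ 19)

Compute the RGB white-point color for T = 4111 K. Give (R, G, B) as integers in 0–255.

(255, 209, 171)

t = 4111/100 = 41.11; the t ≤ 66 branch applies.
R = 255 by definition for t ≤ 66.
G = 99.47·ln 41.11 − 161.1 = 99.47·3.7163 − 161.1 = 208.556.
B = 138.5·ln(41.11 − 10) − 305.0 = 138.5·ln 31.11 − 305.0 = 138.5·3.4375 − 305.0 = 171.098.
Rounded: (255, 209, 171).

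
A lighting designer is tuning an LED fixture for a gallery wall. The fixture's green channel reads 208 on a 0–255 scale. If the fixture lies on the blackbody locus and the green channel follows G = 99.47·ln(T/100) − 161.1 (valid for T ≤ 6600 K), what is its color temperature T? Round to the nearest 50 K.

ln t = (208 + 161.1) / 99.47 = 3.7107.
t = e^3.7107 = 40.881.
T = 100·t = 4088 K → 4100 K to the nearest 50 K.

4100 K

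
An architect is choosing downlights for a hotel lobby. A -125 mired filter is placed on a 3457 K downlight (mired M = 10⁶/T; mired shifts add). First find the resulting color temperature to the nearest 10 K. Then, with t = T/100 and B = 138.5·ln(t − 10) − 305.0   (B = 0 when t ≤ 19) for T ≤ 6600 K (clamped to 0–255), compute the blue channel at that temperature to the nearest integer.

239

M_in = 10⁶/3457 = 289.27; M_out = 289.27 + (-125) = 164.27.
T_out = 10⁶/164.27 = 6087.6 K → 6090 K; t = 60.9.
B = 138.5·ln(60.9 − 10) − 305.0 = 138.5·ln 50.9 − 305.0 = 138.5·3.9299 − 305.0 = 239.286.
Rounded: 239.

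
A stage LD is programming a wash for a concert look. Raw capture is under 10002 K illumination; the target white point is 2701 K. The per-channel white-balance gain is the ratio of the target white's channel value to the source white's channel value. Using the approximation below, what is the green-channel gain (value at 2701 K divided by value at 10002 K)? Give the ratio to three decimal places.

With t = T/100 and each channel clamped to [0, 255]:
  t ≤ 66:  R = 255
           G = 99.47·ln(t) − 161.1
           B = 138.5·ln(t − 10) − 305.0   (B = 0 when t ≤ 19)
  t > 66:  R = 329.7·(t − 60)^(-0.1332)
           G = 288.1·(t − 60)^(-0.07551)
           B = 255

At 10002 K (t = 100.02):
  G = 288.1·(100.02 − 60)^(-0.07551) = 288.1·40.02^(-0.07551) = 288.1·0.75685 = 218.050.
At 2701 K (t = 27.01):
  G = 99.47·ln 27.01 − 161.1 = 99.47·3.2962 − 161.1 = 166.774.
Gain = 166.774 / 218.050 = 0.7648 → 0.765.

0.765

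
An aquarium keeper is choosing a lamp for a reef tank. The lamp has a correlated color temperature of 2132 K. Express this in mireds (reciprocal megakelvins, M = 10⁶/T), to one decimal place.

M = 10⁶ / 2132 = 469.043 → 469.0 mireds.

469.0 mireds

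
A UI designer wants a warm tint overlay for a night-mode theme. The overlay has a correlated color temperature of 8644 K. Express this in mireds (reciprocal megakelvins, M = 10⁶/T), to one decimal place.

M = 10⁶ / 8644 = 115.687 → 115.7 mireds.

115.7 mireds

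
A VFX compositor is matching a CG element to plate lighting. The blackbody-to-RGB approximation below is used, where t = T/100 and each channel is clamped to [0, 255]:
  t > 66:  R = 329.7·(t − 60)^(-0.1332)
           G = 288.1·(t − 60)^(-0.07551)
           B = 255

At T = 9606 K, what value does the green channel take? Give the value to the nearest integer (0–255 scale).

220

t = 9606/100 = 96.06; the t > 66 branch applies.
G = 288.1·(96.06 − 60)^(-0.07551) = 288.1·36.06^(-0.07551) = 288.1·0.76283 = 219.772.
Rounded: 220.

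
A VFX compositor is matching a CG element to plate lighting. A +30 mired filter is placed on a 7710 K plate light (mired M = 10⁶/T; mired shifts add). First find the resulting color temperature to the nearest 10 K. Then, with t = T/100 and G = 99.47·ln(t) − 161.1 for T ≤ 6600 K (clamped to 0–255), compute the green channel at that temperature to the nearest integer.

M_in = 10⁶/7710 = 129.70; M_out = 129.70 + (+30) = 159.70.
T_out = 10⁶/159.70 = 6261.7 K → 6260 K; t = 62.6.
G = 99.47·ln 62.6 − 161.1 = 99.47·4.1368 − 161.1 = 250.384.
Rounded: 250.

250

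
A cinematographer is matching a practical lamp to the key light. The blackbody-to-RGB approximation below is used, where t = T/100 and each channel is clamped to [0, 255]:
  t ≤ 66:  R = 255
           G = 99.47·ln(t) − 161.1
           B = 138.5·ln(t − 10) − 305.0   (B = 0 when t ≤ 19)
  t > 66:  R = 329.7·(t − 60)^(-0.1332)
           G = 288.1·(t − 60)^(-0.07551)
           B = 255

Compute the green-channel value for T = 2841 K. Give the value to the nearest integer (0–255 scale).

172

t = 2841/100 = 28.41; the t ≤ 66 branch applies.
G = 99.47·ln 28.41 − 161.1 = 99.47·3.3467 − 161.1 = 171.800.
Rounded: 172.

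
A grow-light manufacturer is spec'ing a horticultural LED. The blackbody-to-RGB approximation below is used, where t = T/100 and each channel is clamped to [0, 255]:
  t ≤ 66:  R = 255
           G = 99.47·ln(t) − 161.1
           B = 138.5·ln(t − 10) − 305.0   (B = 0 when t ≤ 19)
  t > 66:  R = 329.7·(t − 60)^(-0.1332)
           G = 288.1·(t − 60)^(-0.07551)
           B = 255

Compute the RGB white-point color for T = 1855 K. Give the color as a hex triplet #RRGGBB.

#FF8100

t = 1855/100 = 18.55; the t ≤ 66 branch applies.
R = 255 by definition for t ≤ 66.
G = 99.47·ln 18.55 − 161.1 = 99.47·2.9205 − 161.1 = 129.399.
t = 18.55 ≤ 19, so B = 0.
Rounded: (255, 129, 0).
In hex: #FF8100.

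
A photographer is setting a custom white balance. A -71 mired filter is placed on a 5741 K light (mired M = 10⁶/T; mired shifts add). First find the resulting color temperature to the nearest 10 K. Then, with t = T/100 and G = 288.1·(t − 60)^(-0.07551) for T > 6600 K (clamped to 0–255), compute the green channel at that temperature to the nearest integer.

M_in = 10⁶/5741 = 174.19; M_out = 174.19 + (-71) = 103.19.
T_out = 10⁶/103.19 = 9691.3 K → 9690 K; t = 96.9.
G = 288.1·(96.9 − 60)^(-0.07551) = 288.1·36.9^(-0.07551) = 288.1·0.76151 = 219.390.
Rounded: 219.

219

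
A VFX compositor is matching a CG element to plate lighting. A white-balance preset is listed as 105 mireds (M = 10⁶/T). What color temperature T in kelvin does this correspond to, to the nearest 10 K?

T = 10⁶ / 105 = 9523.81 K → 9520 K.

9520 K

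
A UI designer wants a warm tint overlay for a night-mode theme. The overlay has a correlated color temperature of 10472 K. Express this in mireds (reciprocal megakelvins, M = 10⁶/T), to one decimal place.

M = 10⁶ / 10472 = 95.493 → 95.5 mireds.

95.5 mireds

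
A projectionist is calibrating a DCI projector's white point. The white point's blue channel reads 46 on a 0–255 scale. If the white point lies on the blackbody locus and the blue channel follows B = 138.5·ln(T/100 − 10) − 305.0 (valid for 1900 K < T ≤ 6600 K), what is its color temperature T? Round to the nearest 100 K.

ln(t − 10) = (46 + 305.0) / 138.5 = 2.5343.
t − 10 = e^2.5343 = 12.608, so t = 22.608.
T = 100·t = 2261 K → 2300 K to the nearest 100 K.

2300 K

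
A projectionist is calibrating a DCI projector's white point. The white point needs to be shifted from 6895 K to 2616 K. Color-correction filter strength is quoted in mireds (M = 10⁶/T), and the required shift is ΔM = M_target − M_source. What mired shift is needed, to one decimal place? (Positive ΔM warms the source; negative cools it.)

M_source = 10⁶/6895 = 145.033; M_target = 10⁶/2616 = 382.263.
ΔM = 382.263 − 145.033 = 237.230 → +237.2 mireds, a warming shift.

+237.2 mireds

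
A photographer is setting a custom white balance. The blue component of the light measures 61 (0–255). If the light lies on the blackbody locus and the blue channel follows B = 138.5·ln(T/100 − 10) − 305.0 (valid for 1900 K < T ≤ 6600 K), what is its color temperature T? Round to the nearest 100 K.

2400 K

ln(t − 10) = (61 + 305.0) / 138.5 = 2.6426.
t − 10 = e^2.6426 = 14.050, so t = 24.050.
T = 100·t = 2405 K → 2400 K to the nearest 100 K.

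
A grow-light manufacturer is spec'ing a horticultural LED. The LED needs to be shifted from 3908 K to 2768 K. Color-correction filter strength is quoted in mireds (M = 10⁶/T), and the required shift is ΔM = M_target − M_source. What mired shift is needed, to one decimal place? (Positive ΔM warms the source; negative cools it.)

M_source = 10⁶/3908 = 255.885; M_target = 10⁶/2768 = 361.272.
ΔM = 361.272 − 255.885 = 105.386 → +105.4 mireds, a warming shift.

+105.4 mireds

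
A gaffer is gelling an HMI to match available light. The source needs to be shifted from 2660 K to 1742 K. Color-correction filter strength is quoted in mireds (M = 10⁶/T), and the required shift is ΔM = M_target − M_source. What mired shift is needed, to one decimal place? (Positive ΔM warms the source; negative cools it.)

+198.1 mireds

M_source = 10⁶/2660 = 375.940; M_target = 10⁶/1742 = 574.053.
ΔM = 574.053 − 375.940 = 198.113 → +198.1 mireds, a warming shift.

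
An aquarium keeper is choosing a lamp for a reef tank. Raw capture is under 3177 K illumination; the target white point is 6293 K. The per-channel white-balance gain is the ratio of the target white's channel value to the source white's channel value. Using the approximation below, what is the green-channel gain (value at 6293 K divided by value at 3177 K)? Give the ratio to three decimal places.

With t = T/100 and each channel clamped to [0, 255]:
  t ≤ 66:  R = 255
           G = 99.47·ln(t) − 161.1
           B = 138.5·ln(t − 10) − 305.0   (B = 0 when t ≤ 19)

At 3177 K (t = 31.77):
  G = 99.47·ln 31.77 − 161.1 = 99.47·3.4585 − 161.1 = 182.919.
At 6293 K (t = 62.93):
  G = 99.47·ln 62.93 − 161.1 = 99.47·4.1420 − 161.1 = 250.907.
Gain = 250.907 / 182.919 = 1.3717 → 1.372.

1.372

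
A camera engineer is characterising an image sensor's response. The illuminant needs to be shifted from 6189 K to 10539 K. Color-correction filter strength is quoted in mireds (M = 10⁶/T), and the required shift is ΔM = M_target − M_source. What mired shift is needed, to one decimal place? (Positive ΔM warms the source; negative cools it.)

M_source = 10⁶/6189 = 161.577; M_target = 10⁶/10539 = 94.886.
ΔM = 94.886 − 161.577 = -66.691 → -66.7 mireds, a cooling shift.

-66.7 mireds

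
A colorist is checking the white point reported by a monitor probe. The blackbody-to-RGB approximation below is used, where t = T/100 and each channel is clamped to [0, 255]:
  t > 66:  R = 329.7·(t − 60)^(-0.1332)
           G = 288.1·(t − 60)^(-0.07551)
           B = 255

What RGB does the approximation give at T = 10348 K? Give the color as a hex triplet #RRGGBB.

#C7D9FF

t = 10348/100 = 103.48; the t > 66 branch applies.
R = 329.7·(103.48 − 60)^(-0.1332) = 329.7·43.48^(-0.1332) = 329.7·0.60503 = 199.480.
G = 288.1·(103.48 − 60)^(-0.07551) = 288.1·43.48^(-0.07551) = 288.1·0.75213 = 216.689.
B = 255 by definition for t > 66.
Rounded: (199, 217, 255).
In hex: #C7D9FF.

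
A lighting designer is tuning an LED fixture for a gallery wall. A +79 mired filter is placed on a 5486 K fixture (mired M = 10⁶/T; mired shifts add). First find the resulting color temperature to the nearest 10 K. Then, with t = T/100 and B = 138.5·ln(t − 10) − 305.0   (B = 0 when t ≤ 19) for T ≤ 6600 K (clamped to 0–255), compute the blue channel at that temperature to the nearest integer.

M_in = 10⁶/5486 = 182.28; M_out = 182.28 + (+79) = 261.28.
T_out = 10⁶/261.28 = 3827.3 K → 3830 K; t = 38.3.
B = 138.5·ln(38.3 − 10) − 305.0 = 138.5·ln 28.3 − 305.0 = 138.5·3.3429 − 305.0 = 157.986.
Rounded: 158.

158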